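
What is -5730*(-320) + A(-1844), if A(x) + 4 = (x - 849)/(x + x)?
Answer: 6762304741/3688 ≈ 1.8336e+6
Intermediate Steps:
A(x) = -4 + (-849 + x)/(2*x) (A(x) = -4 + (x - 849)/(x + x) = -4 + (-849 + x)/((2*x)) = -4 + (-849 + x)*(1/(2*x)) = -4 + (-849 + x)/(2*x))
-5730*(-320) + A(-1844) = -5730*(-320) + (½)*(-849 - 7*(-1844))/(-1844) = 1833600 + (½)*(-1/1844)*(-849 + 12908) = 1833600 + (½)*(-1/1844)*12059 = 1833600 - 12059/3688 = 6762304741/3688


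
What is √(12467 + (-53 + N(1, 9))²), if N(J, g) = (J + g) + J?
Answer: √14231 ≈ 119.29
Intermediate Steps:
N(J, g) = g + 2*J
√(12467 + (-53 + N(1, 9))²) = √(12467 + (-53 + (9 + 2*1))²) = √(12467 + (-53 + (9 + 2))²) = √(12467 + (-53 + 11)²) = √(12467 + (-42)²) = √(12467 + 1764) = √14231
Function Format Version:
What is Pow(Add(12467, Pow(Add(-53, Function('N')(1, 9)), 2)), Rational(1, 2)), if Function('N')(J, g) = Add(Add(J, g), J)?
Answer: Pow(14231, Rational(1, 2)) ≈ 119.29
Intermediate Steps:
Function('N')(J, g) = Add(g, Mul(2, J))
Pow(Add(12467, Pow(Add(-53, Function('N')(1, 9)), 2)), Rational(1, 2)) = Pow(Add(12467, Pow(Add(-53, Add(9, Mul(2, 1))), 2)), Rational(1, 2)) = Pow(Add(12467, Pow(Add(-53, Add(9, 2)), 2)), Rational(1, 2)) = Pow(Add(12467, Pow(Add(-53, 11), 2)), Rational(1, 2)) = Pow(Add(12467, Pow(-42, 2)), Rational(1, 2)) = Pow(Add(12467, 1764), Rational(1, 2)) = Pow(14231, Rational(1, 2))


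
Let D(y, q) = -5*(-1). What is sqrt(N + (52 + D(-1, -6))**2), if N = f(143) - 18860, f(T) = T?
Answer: 2*I*sqrt(3867) ≈ 124.37*I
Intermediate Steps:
D(y, q) = 5
N = -18717 (N = 143 - 18860 = -18717)
sqrt(N + (52 + D(-1, -6))**2) = sqrt(-18717 + (52 + 5)**2) = sqrt(-18717 + 57**2) = sqrt(-18717 + 3249) = sqrt(-15468) = 2*I*sqrt(3867)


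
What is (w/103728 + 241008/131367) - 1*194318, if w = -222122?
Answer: -441311000845153/2271072696 ≈ -1.9432e+5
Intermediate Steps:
(w/103728 + 241008/131367) - 1*194318 = (-222122/103728 + 241008/131367) - 1*194318 = (-222122*1/103728 + 241008*(1/131367)) - 194318 = (-111061/51864 + 80336/43789) - 194318 = -696703825/2271072696 - 194318 = -441311000845153/2271072696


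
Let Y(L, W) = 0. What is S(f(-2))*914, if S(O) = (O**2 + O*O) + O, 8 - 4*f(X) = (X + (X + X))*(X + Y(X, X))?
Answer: 914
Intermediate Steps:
f(X) = 2 - 3*X**2/4 (f(X) = 2 - (X + (X + X))*(X + 0)/4 = 2 - (X + 2*X)*X/4 = 2 - 3*X*X/4 = 2 - 3*X**2/4)
S(O) = O + 2*O**2 (S(O) = (O**2 + O**2) + O = 2*O**2 + O = O + 2*O**2)
S(f(-2))*914 = ((2 - 3/4*(-2)**2)*(1 + 2*(2 - 3/4*(-2)**2)))*914 = ((2 - 3/4*4)*(1 + 2*(2 - 3/4*4)))*914 = ((2 - 3)*(1 + 2*(2 - 3)))*914 = -(1 + 2*(-1))*914 = -(1 - 2)*914 = -1*(-1)*914 = 1*914 = 914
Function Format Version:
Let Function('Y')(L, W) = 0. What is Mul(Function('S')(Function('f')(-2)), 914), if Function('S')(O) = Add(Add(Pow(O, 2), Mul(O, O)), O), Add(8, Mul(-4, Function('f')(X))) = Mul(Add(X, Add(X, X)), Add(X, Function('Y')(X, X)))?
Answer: 914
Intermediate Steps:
Function('f')(X) = Add(2, Mul(Rational(-3, 4), Pow(X, 2))) (Function('f')(X) = Add(2, Mul(Rational(-1, 4), Mul(Add(X, Add(X, X)), Add(X, 0)))) = Add(2, Mul(Rational(-1, 4), Mul(Add(X, Mul(2, X)), X))) = Add(2, Mul(Rational(-1, 4), Mul(Mul(3, X), X))) = Add(2, Mul(Rational(-1, 4), Mul(3, Pow(X, 2)))) = Add(2, Mul(Rational(-3, 4), Pow(X, 2))))
Function('S')(O) = Add(O, Mul(2, Pow(O, 2))) (Function('S')(O) = Add(Add(Pow(O, 2), Pow(O, 2)), O) = Add(Mul(2, Pow(O, 2)), O) = Add(O, Mul(2, Pow(O, 2))))
Mul(Function('S')(Function('f')(-2)), 914) = Mul(Mul(Add(2, Mul(Rational(-3, 4), Pow(-2, 2))), Add(1, Mul(2, Add(2, Mul(Rational(-3, 4), Pow(-2, 2)))))), 914) = Mul(Mul(Add(2, Mul(Rational(-3, 4), 4)), Add(1, Mul(2, Add(2, Mul(Rational(-3, 4), 4))))), 914) = Mul(Mul(Add(2, -3), Add(1, Mul(2, Add(2, -3)))), 914) = Mul(Mul(-1, Add(1, Mul(2, -1))), 914) = Mul(Mul(-1, Add(1, -2)), 914) = Mul(Mul(-1, -1), 914) = Mul(1, 914) = 914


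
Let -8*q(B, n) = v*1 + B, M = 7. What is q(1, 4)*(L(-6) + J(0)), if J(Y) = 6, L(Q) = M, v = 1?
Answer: -13/4 ≈ -3.2500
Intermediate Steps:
L(Q) = 7
q(B, n) = -⅛ - B/8 (q(B, n) = -(1*1 + B)/8 = -(1 + B)/8 = -⅛ - B/8)
q(1, 4)*(L(-6) + J(0)) = (-⅛ - ⅛*1)*(7 + 6) = (-⅛ - ⅛)*13 = -¼*13 = -13/4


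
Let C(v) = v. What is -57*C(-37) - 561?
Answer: 1548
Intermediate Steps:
-57*C(-37) - 561 = -57*(-37) - 561 = 2109 - 561 = 1548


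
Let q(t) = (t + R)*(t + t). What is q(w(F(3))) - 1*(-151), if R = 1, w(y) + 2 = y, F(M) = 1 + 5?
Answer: 191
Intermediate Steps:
F(M) = 6
w(y) = -2 + y
q(t) = 2*t*(1 + t) (q(t) = (t + 1)*(t + t) = (1 + t)*(2*t) = 2*t*(1 + t))
q(w(F(3))) - 1*(-151) = 2*(-2 + 6)*(1 + (-2 + 6)) - 1*(-151) = 2*4*(1 + 4) + 151 = 2*4*5 + 151 = 40 + 151 = 191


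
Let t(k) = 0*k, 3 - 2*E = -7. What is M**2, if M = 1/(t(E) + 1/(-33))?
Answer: 1089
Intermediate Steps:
E = 5 (E = 3/2 - 1/2*(-7) = 3/2 + 7/2 = 5)
t(k) = 0
M = -33 (M = 1/(0 + 1/(-33)) = 1/(0 - 1/33) = 1/(-1/33) = -33)
M**2 = (-33)**2 = 1089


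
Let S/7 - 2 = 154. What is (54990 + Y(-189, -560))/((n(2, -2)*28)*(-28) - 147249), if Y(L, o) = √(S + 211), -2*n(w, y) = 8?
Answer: -54990/144113 - √1303/144113 ≈ -0.38183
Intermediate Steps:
S = 1092 (S = 14 + 7*154 = 14 + 1078 = 1092)
n(w, y) = -4 (n(w, y) = -½*8 = -4)
Y(L, o) = √1303 (Y(L, o) = √(1092 + 211) = √1303)
(54990 + Y(-189, -560))/((n(2, -2)*28)*(-28) - 147249) = (54990 + √1303)/(-4*28*(-28) - 147249) = (54990 + √1303)/(-112*(-28) - 147249) = (54990 + √1303)/(3136 - 147249) = (54990 + √1303)/(-144113) = (54990 + √1303)*(-1/144113) = -54990/144113 - √1303/144113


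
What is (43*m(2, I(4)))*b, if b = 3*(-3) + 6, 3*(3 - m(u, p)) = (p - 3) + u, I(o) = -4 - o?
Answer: -774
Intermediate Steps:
m(u, p) = 4 - p/3 - u/3 (m(u, p) = 3 - ((p - 3) + u)/3 = 3 - ((-3 + p) + u)/3 = 3 - (-3 + p + u)/3 = 3 + (1 - p/3 - u/3) = 4 - p/3 - u/3)
b = -3 (b = -9 + 6 = -3)
(43*m(2, I(4)))*b = (43*(4 - (-4 - 1*4)/3 - ⅓*2))*(-3) = (43*(4 - (-4 - 4)/3 - ⅔))*(-3) = (43*(4 - ⅓*(-8) - ⅔))*(-3) = (43*(4 + 8/3 - ⅔))*(-3) = (43*6)*(-3) = 258*(-3) = -774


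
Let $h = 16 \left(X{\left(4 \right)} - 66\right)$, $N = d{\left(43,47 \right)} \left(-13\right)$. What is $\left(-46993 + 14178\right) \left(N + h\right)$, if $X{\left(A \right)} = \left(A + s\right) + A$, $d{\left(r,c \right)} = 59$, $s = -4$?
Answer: $57721585$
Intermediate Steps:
$N = -767$ ($N = 59 \left(-13\right) = -767$)
$X{\left(A \right)} = -4 + 2 A$ ($X{\left(A \right)} = \left(A - 4\right) + A = \left(-4 + A\right) + A = -4 + 2 A$)
$h = -992$ ($h = 16 \left(\left(-4 + 2 \cdot 4\right) - 66\right) = 16 \left(\left(-4 + 8\right) - 66\right) = 16 \left(4 - 66\right) = 16 \left(-62\right) = -992$)
$\left(-46993 + 14178\right) \left(N + h\right) = \left(-46993 + 14178\right) \left(-767 - 992\right) = \left(-32815\right) \left(-1759\right) = 57721585$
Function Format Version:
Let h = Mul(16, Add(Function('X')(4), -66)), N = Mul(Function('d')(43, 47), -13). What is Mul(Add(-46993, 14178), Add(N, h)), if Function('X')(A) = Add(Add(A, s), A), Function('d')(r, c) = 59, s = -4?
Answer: 57721585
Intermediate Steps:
N = -767 (N = Mul(59, -13) = -767)
Function('X')(A) = Add(-4, Mul(2, A)) (Function('X')(A) = Add(Add(A, -4), A) = Add(Add(-4, A), A) = Add(-4, Mul(2, A)))
h = -992 (h = Mul(16, Add(Add(-4, Mul(2, 4)), -66)) = Mul(16, Add(Add(-4, 8), -66)) = Mul(16, Add(4, -66)) = Mul(16, -62) = -992)
Mul(Add(-46993, 14178), Add(N, h)) = Mul(Add(-46993, 14178), Add(-767, -992)) = Mul(-32815, -1759) = 57721585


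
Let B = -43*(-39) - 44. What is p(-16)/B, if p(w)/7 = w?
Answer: -112/1633 ≈ -0.068585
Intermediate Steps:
p(w) = 7*w
B = 1633 (B = 1677 - 44 = 1633)
p(-16)/B = (7*(-16))/1633 = -112*1/1633 = -112/1633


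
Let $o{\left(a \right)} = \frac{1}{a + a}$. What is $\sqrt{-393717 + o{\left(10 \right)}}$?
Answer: $\frac{i \sqrt{39371695}}{10} \approx 627.47 i$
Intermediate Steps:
$o{\left(a \right)} = \frac{1}{2 a}$
$\sqrt{-393717 + o{\left(10 \right)}} = \sqrt{-393717 + \frac{1}{2 \cdot 10}} = \sqrt{-393717 + \frac{1}{2} \cdot \frac{1}{10}} = \sqrt{-393717 + \frac{1}{20}} = \sqrt{- \frac{7874339}{20}} = \frac{i \sqrt{39371695}}{10}$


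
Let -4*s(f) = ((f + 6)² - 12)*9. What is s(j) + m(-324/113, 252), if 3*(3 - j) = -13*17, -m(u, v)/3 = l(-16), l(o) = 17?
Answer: -15400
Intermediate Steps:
m(u, v) = -51 (m(u, v) = -3*17 = -51)
j = 230/3 (j = 3 - (-13)*17/3 = 3 - ⅓*(-221) = 3 + 221/3 = 230/3 ≈ 76.667)
s(f) = 27 - 9*(6 + f)²/4 (s(f) = -((f + 6)² - 12)*9/4 = -((6 + f)² - 12)*9/4 = -(-12 + (6 + f)²)*9/4 = -(-108 + 9*(6 + f)²)/4 = 27 - 9*(6 + f)²/4)
s(j) + m(-324/113, 252) = (27 - 9*(6 + 230/3)²/4) - 51 = (27 - 9*(248/3)²/4) - 51 = (27 - 9/4*61504/9) - 51 = (27 - 15376) - 51 = -15349 - 51 = -15400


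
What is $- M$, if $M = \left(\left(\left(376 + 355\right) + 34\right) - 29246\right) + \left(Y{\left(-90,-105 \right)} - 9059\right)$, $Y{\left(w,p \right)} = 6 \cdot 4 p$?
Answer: $40060$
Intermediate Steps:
$Y{\left(w,p \right)} = 24 p$
$M = -40060$ ($M = \left(\left(\left(376 + 355\right) + 34\right) - 29246\right) + \left(24 \left(-105\right) - 9059\right) = \left(\left(731 + 34\right) - 29246\right) - 11579 = \left(765 - 29246\right) - 11579 = -28481 - 11579 = -40060$)
$- M = \left(-1\right) \left(-40060\right) = 40060$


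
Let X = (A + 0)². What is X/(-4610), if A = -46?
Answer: -1058/2305 ≈ -0.45900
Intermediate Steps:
X = 2116 (X = (-46 + 0)² = (-46)² = 2116)
X/(-4610) = 2116/(-4610) = 2116*(-1/4610) = -1058/2305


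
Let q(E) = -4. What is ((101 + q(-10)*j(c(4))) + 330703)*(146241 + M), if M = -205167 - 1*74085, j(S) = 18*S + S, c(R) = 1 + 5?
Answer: -43939917828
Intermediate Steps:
c(R) = 6
j(S) = 19*S
M = -279252 (M = -205167 - 74085 = -279252)
((101 + q(-10)*j(c(4))) + 330703)*(146241 + M) = ((101 - 76*6) + 330703)*(146241 - 279252) = ((101 - 4*114) + 330703)*(-133011) = ((101 - 456) + 330703)*(-133011) = (-355 + 330703)*(-133011) = 330348*(-133011) = -43939917828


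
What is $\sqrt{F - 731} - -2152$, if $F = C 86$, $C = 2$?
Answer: $2152 + i \sqrt{559} \approx 2152.0 + 23.643 i$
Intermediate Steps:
$F = 172$ ($F = 2 \cdot 86 = 172$)
$\sqrt{F - 731} - -2152 = \sqrt{172 - 731} - -2152 = \sqrt{-559} + 2152 = i \sqrt{559} + 2152 = 2152 + i \sqrt{559}$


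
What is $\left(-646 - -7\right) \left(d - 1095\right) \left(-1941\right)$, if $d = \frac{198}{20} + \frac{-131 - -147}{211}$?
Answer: $- \frac{2839541770899}{2110} \approx -1.3458 \cdot 10^{9}$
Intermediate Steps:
$d = \frac{21049}{2110}$ ($d = 198 \cdot \frac{1}{20} + \left(-131 + 147\right) \frac{1}{211} = \frac{99}{10} + 16 \cdot \frac{1}{211} = \frac{99}{10} + \frac{16}{211} = \frac{21049}{2110} \approx 9.9758$)
$\left(-646 - -7\right) \left(d - 1095\right) \left(-1941\right) = \left(-646 - -7\right) \left(\frac{21049}{2110} - 1095\right) \left(-1941\right) = \left(-646 + \left(-60 + 67\right)\right) \left(- \frac{2289401}{2110}\right) \left(-1941\right) = \left(-646 + 7\right) \left(- \frac{2289401}{2110}\right) \left(-1941\right) = \left(-639\right) \left(- \frac{2289401}{2110}\right) \left(-1941\right) = \frac{1462927239}{2110} \left(-1941\right) = - \frac{2839541770899}{2110}$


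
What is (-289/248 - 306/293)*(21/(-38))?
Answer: 3371865/2761232 ≈ 1.2211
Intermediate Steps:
(-289/248 - 306/293)*(21/(-38)) = (-289*1/248 - 306*1/293)*(21*(-1/38)) = (-289/248 - 306/293)*(-21/38) = -160565/72664*(-21/38) = 3371865/2761232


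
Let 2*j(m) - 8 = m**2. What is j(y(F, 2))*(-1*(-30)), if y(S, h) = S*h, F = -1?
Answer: 180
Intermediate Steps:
j(m) = 4 + m**2/2
j(y(F, 2))*(-1*(-30)) = (4 + (-1*2)**2/2)*(-1*(-30)) = (4 + (1/2)*(-2)**2)*30 = (4 + (1/2)*4)*30 = (4 + 2)*30 = 6*30 = 180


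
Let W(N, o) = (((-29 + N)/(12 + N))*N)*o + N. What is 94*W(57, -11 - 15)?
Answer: -1176974/23 ≈ -51173.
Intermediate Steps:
W(N, o) = N + N*o*(-29 + N)/(12 + N) (W(N, o) = (((-29 + N)/(12 + N))*N)*o + N = (N*(-29 + N)/(12 + N))*o + N = N*o*(-29 + N)/(12 + N) + N = N + N*o*(-29 + N)/(12 + N))
94*W(57, -11 - 15) = 94*(57*(12 + 57 - 29*(-11 - 15) + 57*(-11 - 15))/(12 + 57)) = 94*(57*(12 + 57 - 29*(-26) + 57*(-26))/69) = 94*(57*(1/69)*(12 + 57 + 754 - 1482)) = 94*(57*(1/69)*(-659)) = 94*(-12521/23) = -1176974/23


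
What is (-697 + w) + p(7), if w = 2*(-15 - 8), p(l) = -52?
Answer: -795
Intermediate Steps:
w = -46 (w = 2*(-23) = -46)
(-697 + w) + p(7) = (-697 - 46) - 52 = -743 - 52 = -795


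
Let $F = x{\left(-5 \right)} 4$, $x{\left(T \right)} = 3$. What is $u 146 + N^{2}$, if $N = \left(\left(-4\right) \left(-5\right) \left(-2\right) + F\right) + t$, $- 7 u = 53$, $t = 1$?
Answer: $- \frac{2635}{7} \approx -376.43$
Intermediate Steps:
$u = - \frac{53}{7}$ ($u = \left(- \frac{1}{7}\right) 53 = - \frac{53}{7} \approx -7.5714$)
$F = 12$ ($F = 3 \cdot 4 = 12$)
$N = -27$ ($N = \left(\left(-4\right) \left(-5\right) \left(-2\right) + 12\right) + 1 = \left(20 \left(-2\right) + 12\right) + 1 = \left(-40 + 12\right) + 1 = -28 + 1 = -27$)
$u 146 + N^{2} = \left(- \frac{53}{7}\right) 146 + \left(-27\right)^{2} = - \frac{7738}{7} + 729 = - \frac{2635}{7}$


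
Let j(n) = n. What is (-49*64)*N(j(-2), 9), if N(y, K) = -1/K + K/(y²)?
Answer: -60368/9 ≈ -6707.6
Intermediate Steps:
N(y, K) = -1/K + K/y²
(-49*64)*N(j(-2), 9) = (-49*64)*(-1/9 + 9/(-2)²) = -3136*(-1*⅑ + 9*(¼)) = -3136*(-⅑ + 9/4) = -3136*77/36 = -60368/9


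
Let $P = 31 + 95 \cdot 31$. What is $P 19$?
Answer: $56544$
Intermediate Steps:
$P = 2976$ ($P = 31 + 2945 = 2976$)
$P 19 = 2976 \cdot 19 = 56544$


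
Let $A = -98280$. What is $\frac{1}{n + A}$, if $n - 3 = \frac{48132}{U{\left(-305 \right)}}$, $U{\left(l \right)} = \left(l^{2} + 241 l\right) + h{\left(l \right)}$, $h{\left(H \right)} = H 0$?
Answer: $- \frac{4880}{479579727} \approx -1.0176 \cdot 10^{-5}$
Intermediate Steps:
$h{\left(H \right)} = 0$
$U{\left(l \right)} = l^{2} + 241 l$ ($U{\left(l \right)} = \left(l^{2} + 241 l\right) + 0 = l^{2} + 241 l$)
$n = \frac{26673}{4880}$ ($n = 3 + \frac{48132}{\left(-305\right) \left(241 - 305\right)} = 3 + \frac{48132}{\left(-305\right) \left(-64\right)} = 3 + \frac{48132}{19520} = 3 + 48132 \cdot \frac{1}{19520} = 3 + \frac{12033}{4880} = \frac{26673}{4880} \approx 5.4658$)
$\frac{1}{n + A} = \frac{1}{\frac{26673}{4880} - 98280} = \frac{1}{- \frac{479579727}{4880}} = - \frac{4880}{479579727}$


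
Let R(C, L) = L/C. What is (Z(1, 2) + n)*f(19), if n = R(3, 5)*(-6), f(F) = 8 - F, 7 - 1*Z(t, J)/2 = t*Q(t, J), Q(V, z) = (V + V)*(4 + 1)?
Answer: 176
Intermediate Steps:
Q(V, z) = 10*V (Q(V, z) = (2*V)*5 = 10*V)
Z(t, J) = 14 - 20*t² (Z(t, J) = 14 - 2*t*10*t = 14 - 20*t²)
n = -10 (n = (5/3)*(-6) = -10)
(Z(1, 2) + n)*f(19) = ((14 - 20*1²) - 10)*(8 - 1*19) = ((14 - 20*1) - 10)*(8 - 19) = ((14 - 20) - 10)*(-11) = (-6 - 10)*(-11) = -16*(-11) = 176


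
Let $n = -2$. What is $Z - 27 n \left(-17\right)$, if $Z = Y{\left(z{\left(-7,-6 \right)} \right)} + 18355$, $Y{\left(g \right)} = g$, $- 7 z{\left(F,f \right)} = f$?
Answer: $\frac{122065}{7} \approx 17438.0$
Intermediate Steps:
$z{\left(F,f \right)} = - \frac{f}{7}$
$Z = \frac{128491}{7}$ ($Z = \left(- \frac{1}{7}\right) \left(-6\right) + 18355 = \frac{6}{7} + 18355 = \frac{128491}{7} \approx 18356.0$)
$Z - 27 n \left(-17\right) = \frac{128491}{7} - 27 \left(-2\right) \left(-17\right) = \frac{128491}{7} - \left(-54\right) \left(-17\right) = \frac{128491}{7} - 918 = \frac{122065}{7}$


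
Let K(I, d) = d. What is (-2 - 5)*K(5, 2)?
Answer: -14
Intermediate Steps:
(-2 - 5)*K(5, 2) = (-2 - 5)*2 = -7*2 = -14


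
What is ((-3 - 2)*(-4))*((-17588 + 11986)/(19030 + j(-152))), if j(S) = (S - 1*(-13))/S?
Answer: -17030080/2892699 ≈ -5.8873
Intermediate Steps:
j(S) = (13 + S)/S (j(S) = (S + 13)/S = (13 + S)/S)
((-3 - 2)*(-4))*((-17588 + 11986)/(19030 + j(-152))) = ((-3 - 2)*(-4))*((-17588 + 11986)/(19030 + (13 - 152)/(-152))) = (-5*(-4))*(-5602/(19030 - 1/152*(-139))) = 20*(-5602/(19030 + 139/152)) = 20*(-5602/2892699/152) = 20*(-5602*152/2892699) = 20*(-851504/2892699) = -17030080/2892699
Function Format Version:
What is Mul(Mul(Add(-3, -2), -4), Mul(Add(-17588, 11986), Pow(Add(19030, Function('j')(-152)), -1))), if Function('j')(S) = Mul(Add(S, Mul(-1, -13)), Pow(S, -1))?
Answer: Rational(-17030080, 2892699) ≈ -5.8873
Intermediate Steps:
Function('j')(S) = Mul(Pow(S, -1), Add(13, S)) (Function('j')(S) = Mul(Add(S, 13), Pow(S, -1)) = Mul(Add(13, S), Pow(S, -1)) = Mul(Pow(S, -1), Add(13, S)))
Mul(Mul(Add(-3, -2), -4), Mul(Add(-17588, 11986), Pow(Add(19030, Function('j')(-152)), -1))) = Mul(Mul(Add(-3, -2), -4), Mul(Add(-17588, 11986), Pow(Add(19030, Mul(Pow(-152, -1), Add(13, -152))), -1))) = Mul(Mul(-5, -4), Mul(-5602, Pow(Add(19030, Mul(Rational(-1, 152), -139)), -1))) = Mul(20, Mul(-5602, Pow(Add(19030, Rational(139, 152)), -1))) = Mul(20, Mul(-5602, Pow(Rational(2892699, 152), -1))) = Mul(20, Mul(-5602, Rational(152, 2892699))) = Mul(20, Rational(-851504, 2892699)) = Rational(-17030080, 2892699)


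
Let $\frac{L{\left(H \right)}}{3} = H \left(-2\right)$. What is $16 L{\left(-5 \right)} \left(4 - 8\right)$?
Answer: $-1920$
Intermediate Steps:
$L{\left(H \right)} = - 6 H$ ($L{\left(H \right)} = 3 H \left(-2\right) = 3 \left(- 2 H\right) = - 6 H$)
$16 L{\left(-5 \right)} \left(4 - 8\right) = 16 \left(-6\right) \left(-5\right) \left(4 - 8\right) = 16 \cdot 30 \left(-4\right) = 16 \left(-120\right) = -1920$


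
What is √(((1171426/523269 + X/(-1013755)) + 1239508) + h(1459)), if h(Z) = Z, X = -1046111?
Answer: √38800283573621139264304167070/176822188365 ≈ 1114.0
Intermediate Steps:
√(((1171426/523269 + X/(-1013755)) + 1239508) + h(1459)) = √(((1171426/523269 - 1046111/(-1013755)) + 1239508) + 1459) = √(((1171426*(1/523269) - 1046111*(-1/1013755)) + 1239508) + 1459) = √(((1171426/523269 + 1046111/1013755) + 1239508) + 1459) = √((1734936421489/530466565095 + 1239508) + 1459) = √(657519286104194749/530466565095 + 1459) = √(658293236822668354/530466565095) = √38800283573621139264304167070/176822188365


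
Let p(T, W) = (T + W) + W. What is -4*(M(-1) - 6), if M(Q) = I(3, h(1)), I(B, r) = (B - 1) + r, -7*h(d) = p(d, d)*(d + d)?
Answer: 136/7 ≈ 19.429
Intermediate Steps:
p(T, W) = T + 2*W
h(d) = -6*d**2/7 (h(d) = -(d + 2*d)*(d + d)/7 = -3*d*2*d/7 = -6*d**2/7)
I(B, r) = -1 + B + r (I(B, r) = (-1 + B) + r = -1 + B + r)
M(Q) = 8/7 (M(Q) = -1 + 3 - 6/7*1**2 = -1 + 3 - 6/7*1 = -1 + 3 - 6/7 = 8/7)
-4*(M(-1) - 6) = -4*(8/7 - 6) = -4*(-34/7) = 136/7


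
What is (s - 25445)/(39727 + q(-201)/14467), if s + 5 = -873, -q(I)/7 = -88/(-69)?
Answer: -26276224029/39656404505 ≈ -0.66260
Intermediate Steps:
q(I) = -616/69 (q(I) = -(-616)/(-69) = -(-616)*(-1)/69 = -7*88/69 = -616/69)
s = -878 (s = -5 - 873 = -878)
(s - 25445)/(39727 + q(-201)/14467) = (-878 - 25445)/(39727 - 616/69/14467) = -26323/(39727 - 616/69*1/14467) = -26323/(39727 - 616/998223) = -26323/39656404505/998223 = -26323*998223/39656404505 = -26276224029/39656404505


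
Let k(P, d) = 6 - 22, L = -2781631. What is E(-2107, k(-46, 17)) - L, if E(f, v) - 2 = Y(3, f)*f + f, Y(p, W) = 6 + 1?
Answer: 2764777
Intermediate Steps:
Y(p, W) = 7
k(P, d) = -16
E(f, v) = 2 + 8*f (E(f, v) = 2 + (7*f + f) = 2 + 8*f)
E(-2107, k(-46, 17)) - L = (2 + 8*(-2107)) - 1*(-2781631) = (2 - 16856) + 2781631 = -16854 + 2781631 = 2764777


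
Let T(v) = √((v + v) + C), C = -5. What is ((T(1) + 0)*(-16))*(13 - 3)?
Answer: -160*I*√3 ≈ -277.13*I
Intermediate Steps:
T(v) = √(-5 + 2*v) (T(v) = √((v + v) - 5) = √(2*v - 5) = √(-5 + 2*v))
((T(1) + 0)*(-16))*(13 - 3) = ((√(-5 + 2*1) + 0)*(-16))*(13 - 3) = ((√(-5 + 2) + 0)*(-16))*10 = ((√(-3) + 0)*(-16))*10 = ((I*√3 + 0)*(-16))*10 = ((I*√3)*(-16))*10 = -16*I*√3*10 = -160*I*√3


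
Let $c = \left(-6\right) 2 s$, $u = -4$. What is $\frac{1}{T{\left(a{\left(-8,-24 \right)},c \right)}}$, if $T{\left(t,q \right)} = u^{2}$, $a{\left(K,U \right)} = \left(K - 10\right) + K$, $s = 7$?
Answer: $\frac{1}{16} \approx 0.0625$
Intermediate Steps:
$a{\left(K,U \right)} = -10 + 2 K$ ($a{\left(K,U \right)} = \left(-10 + K\right) + K = -10 + 2 K$)
$c = -84$ ($c = \left(-6\right) 2 \cdot 7 = \left(-12\right) 7 = -84$)
$T{\left(t,q \right)} = 16$ ($T{\left(t,q \right)} = \left(-4\right)^{2} = 16$)
$\frac{1}{T{\left(a{\left(-8,-24 \right)},c \right)}} = \frac{1}{16}$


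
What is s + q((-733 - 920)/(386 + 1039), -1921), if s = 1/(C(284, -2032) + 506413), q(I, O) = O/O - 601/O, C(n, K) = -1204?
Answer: 1274139019/970506489 ≈ 1.3129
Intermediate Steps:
q(I, O) = 1 - 601/O
s = 1/505209 (s = 1/(-1204 + 506413) = 1/505209 ≈ 1.9794e-6)
s + q((-733 - 920)/(386 + 1039), -1921) = 1/505209 + (-601 - 1921)/(-1921) = 1/505209 - 1/1921*(-2522) = 1/505209 + 2522/1921 = 1274139019/970506489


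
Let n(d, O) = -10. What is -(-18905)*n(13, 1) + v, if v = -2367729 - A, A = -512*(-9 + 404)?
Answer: -2354539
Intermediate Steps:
A = -202240 (A = -512*395 = -202240)
v = -2165489 (v = -2367729 - 1*(-202240) = -2367729 + 202240 = -2165489)
-(-18905)*n(13, 1) + v = -(-18905)*(-10) - 2165489 = -18905*10 - 2165489 = -189050 - 2165489 = -2354539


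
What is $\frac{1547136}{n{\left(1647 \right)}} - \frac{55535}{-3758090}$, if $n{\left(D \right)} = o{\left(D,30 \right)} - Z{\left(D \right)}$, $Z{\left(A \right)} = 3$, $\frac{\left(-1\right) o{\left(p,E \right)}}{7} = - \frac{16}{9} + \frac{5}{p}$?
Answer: $\frac{59850712361303}{364534730} \approx 1.6418 \cdot 10^{5}$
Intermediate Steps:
$o{\left(p,E \right)} = \frac{112}{9} - \frac{35}{p}$ ($o{\left(p,E \right)} = - 7 \left(- \frac{16}{9} + \frac{5}{p}\right) = \frac{112}{9} - \frac{35}{p}$)
$n{\left(D \right)} = \frac{85}{9} - \frac{35}{D}$ ($n{\left(D \right)} = \left(\frac{112}{9} - \frac{35}{D}\right) - 3 = \frac{85}{9} - \frac{35}{D}$)
$\frac{1547136}{n{\left(1647 \right)}} - \frac{55535}{-3758090} = \frac{1547136}{\frac{85}{9} - \frac{35}{1647}} - \frac{55535}{-3758090} = \frac{1547136}{\frac{85}{9} - \frac{35}{1647}} - - \frac{11107}{751618} = \frac{1547136}{\frac{85}{9} - \frac{35}{1647}} + \frac{11107}{751618} = \frac{1547136}{\frac{15520}{1647}} + \frac{11107}{751618} = 1547136 \cdot \frac{1647}{15520} + \frac{11107}{751618} = \frac{79629156}{485} + \frac{11107}{751618} = \frac{59850712361303}{364534730}$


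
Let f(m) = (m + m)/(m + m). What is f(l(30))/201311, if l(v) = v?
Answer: 1/201311 ≈ 4.9674e-6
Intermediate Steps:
f(m) = 1 (f(m) = (2*m)/((2*m)) = (2*m)*(1/(2*m)) = 1)
f(l(30))/201311 = 1/201311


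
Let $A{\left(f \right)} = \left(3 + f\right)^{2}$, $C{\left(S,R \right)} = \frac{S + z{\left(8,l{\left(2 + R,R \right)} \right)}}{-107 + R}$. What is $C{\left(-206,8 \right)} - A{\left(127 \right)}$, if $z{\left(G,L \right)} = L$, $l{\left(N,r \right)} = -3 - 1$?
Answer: $- \frac{557630}{33} \approx -16898.0$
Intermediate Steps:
$l{\left(N,r \right)} = -4$
$C{\left(S,R \right)} = \frac{-4 + S}{-107 + R}$ ($C{\left(S,R \right)} = \frac{S - 4}{-107 + R} = \frac{-4 + S}{-107 + R}$)
$C{\left(-206,8 \right)} - A{\left(127 \right)} = \frac{-4 - 206}{-107 + 8} - \left(3 + 127\right)^{2} = \frac{1}{-99} \left(-210\right) - 130^{2} = \left(- \frac{1}{99}\right) \left(-210\right) - 16900 = \frac{70}{33} - 16900 = - \frac{557630}{33}$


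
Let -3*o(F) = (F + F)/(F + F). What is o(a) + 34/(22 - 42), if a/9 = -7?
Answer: -61/30 ≈ -2.0333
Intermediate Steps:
a = -63 (a = 9*(-7) = -63)
o(F) = -1/3 (o(F) = -(F + F)/(3*(F + F)) = -2*F/(3*(2*F)) = -2*F*1/(2*F)/3 = -1/3*1 = -1/3)
o(a) + 34/(22 - 42) = -1/3 + 34/(22 - 42) = -1/3 + 34/(-20) = -1/3 + 34*(-1/20) = -1/3 - 17/10 = -61/30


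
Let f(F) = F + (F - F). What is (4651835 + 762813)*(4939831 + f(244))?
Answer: 26748767218600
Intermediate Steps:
f(F) = F (f(F) = F + 0 = F)
(4651835 + 762813)*(4939831 + f(244)) = (4651835 + 762813)*(4939831 + 244) = 5414648*4940075 = 26748767218600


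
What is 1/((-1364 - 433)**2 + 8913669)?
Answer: 1/12142878 ≈ 8.2353e-8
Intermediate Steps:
1/((-1364 - 433)**2 + 8913669) = 1/((-1797)**2 + 8913669) = 1/(3229209 + 8913669) = 1/12142878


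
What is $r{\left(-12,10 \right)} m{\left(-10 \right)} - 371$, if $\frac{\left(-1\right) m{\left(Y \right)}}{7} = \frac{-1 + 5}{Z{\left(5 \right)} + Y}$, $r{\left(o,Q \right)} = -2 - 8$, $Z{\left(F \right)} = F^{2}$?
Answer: $- \frac{1057}{3} \approx -352.33$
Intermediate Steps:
$r{\left(o,Q \right)} = -10$ ($r{\left(o,Q \right)} = -2 - 8 = -10$)
$m{\left(Y \right)} = - \frac{28}{25 + Y}$ ($m{\left(Y \right)} = - 7 \frac{-1 + 5}{5^{2} + Y} = - 7 \frac{4}{25 + Y} = - \frac{28}{25 + Y}$)
$r{\left(-12,10 \right)} m{\left(-10 \right)} - 371 = - 10 \left(- \frac{28}{25 - 10}\right) - 371 = - 10 \left(- \frac{28}{15}\right) - 371 = - 10 \left(\left(-28\right) \frac{1}{15}\right) - 371 = \left(-10\right) \left(- \frac{28}{15}\right) - 371 = \frac{56}{3} - 371 = - \frac{1057}{3}$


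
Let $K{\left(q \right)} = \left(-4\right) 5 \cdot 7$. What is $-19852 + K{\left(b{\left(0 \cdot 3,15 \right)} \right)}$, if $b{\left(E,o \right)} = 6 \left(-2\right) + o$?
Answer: $-19992$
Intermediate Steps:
$b{\left(E,o \right)} = -12 + o$
$K{\left(q \right)} = -140$ ($K{\left(q \right)} = \left(-20\right) 7 = -140$)
$-19852 + K{\left(b{\left(0 \cdot 3,15 \right)} \right)} = -19852 - 140 = -19992$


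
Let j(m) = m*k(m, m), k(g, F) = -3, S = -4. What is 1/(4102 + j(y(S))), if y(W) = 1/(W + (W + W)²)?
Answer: 20/82039 ≈ 0.00024379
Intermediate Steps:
y(W) = 1/(W + 4*W²) (y(W) = 1/(W + (2*W)²) = 1/(W + 4*W²))
j(m) = -3*m (j(m) = m*(-3) = -3*m)
1/(4102 + j(y(S))) = 1/(4102 - 3/((-4)*(1 + 4*(-4)))) = 1/(4102 - (-3)/(4*(1 - 16))) = 1/(4102 - (-3)/(4*(-15))) = 1/(4102 - (-3)*(-1)/(4*15)) = 1/(4102 - 3*1/60) = 1/(4102 - 1/20) = 1/(82039/20) = 20/82039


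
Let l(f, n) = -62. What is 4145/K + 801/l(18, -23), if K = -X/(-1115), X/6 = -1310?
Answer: -29283971/48732 ≈ -600.92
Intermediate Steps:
X = -7860 (X = 6*(-1310) = -7860)
K = -1572/223 (K = -(-7860)/(-1115) = -(-7860)*(-1)/1115 = -1*1572/223 = -1572/223 ≈ -7.0493)
4145/K + 801/l(18, -23) = 4145/(-1572/223) + 801/(-62) = 4145*(-223/1572) + 801*(-1/62) = -924335/1572 - 801/62 = -29283971/48732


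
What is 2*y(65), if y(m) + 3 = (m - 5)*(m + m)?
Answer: 15594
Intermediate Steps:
y(m) = -3 + 2*m*(-5 + m) (y(m) = -3 + (m - 5)*(m + m) = -3 + (-5 + m)*(2*m) = -3 + 2*m*(-5 + m))
2*y(65) = 2*(-3 - 10*65 + 2*65**2) = 2*(-3 - 650 + 2*4225) = 2*(-3 - 650 + 8450) = 2*7797 = 15594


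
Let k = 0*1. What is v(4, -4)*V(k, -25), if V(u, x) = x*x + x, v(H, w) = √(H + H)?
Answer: 1200*√2 ≈ 1697.1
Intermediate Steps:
v(H, w) = √2*√H (v(H, w) = √(2*H) = √2*√H)
k = 0
V(u, x) = x + x² (V(u, x) = x² + x = x + x²)
v(4, -4)*V(k, -25) = (√2*√4)*(-25*(1 - 25)) = (√2*2)*(-25*(-24)) = (2*√2)*600 = 1200*√2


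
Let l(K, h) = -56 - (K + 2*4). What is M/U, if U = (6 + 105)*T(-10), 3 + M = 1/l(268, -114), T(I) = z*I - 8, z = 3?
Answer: 997/1400376 ≈ 0.00071195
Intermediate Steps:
T(I) = -8 + 3*I (T(I) = 3*I - 8 = -8 + 3*I)
l(K, h) = -64 - K (l(K, h) = -56 - (K + 8) = -56 - (8 + K) = -56 + (-8 - K) = -64 - K)
M = -997/332 (M = -3 + 1/(-64 - 1*268) = -3 + 1/(-64 - 268) = -3 + 1/(-332) = -3 - 1/332 = -997/332 ≈ -3.0030)
U = -4218 (U = (6 + 105)*(-8 + 3*(-10)) = 111*(-8 - 30) = 111*(-38) = -4218)
M/U = -997/332/(-4218) = -997/332*(-1/4218) = 997/1400376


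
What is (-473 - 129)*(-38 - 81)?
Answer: 71638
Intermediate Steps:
(-473 - 129)*(-38 - 81) = -602*(-119) = 71638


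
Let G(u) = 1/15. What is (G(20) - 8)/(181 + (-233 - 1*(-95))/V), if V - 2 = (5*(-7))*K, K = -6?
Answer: -1802/40965 ≈ -0.043989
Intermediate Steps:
G(u) = 1/15
V = 212 (V = 2 + (5*(-7))*(-6) = 2 - 35*(-6) = 2 + 210 = 212)
(G(20) - 8)/(181 + (-233 - 1*(-95))/V) = (1/15 - 8)/(181 + (-233 - 1*(-95))/212) = -119/(15*(181 + (-233 + 95)*(1/212))) = -119/(15*(181 - 138*1/212)) = -119/(15*(181 - 69/106)) = -119/(15*19117/106) = -119/15*106/19117 = -1802/40965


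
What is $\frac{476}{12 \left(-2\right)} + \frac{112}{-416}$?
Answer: $- \frac{784}{39} \approx -20.103$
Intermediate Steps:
$\frac{476}{12 \left(-2\right)} + \frac{112}{-416} = \frac{476}{-24} + 112 \left(- \frac{1}{416}\right) = 476 \left(- \frac{1}{24}\right) - \frac{7}{26} = - \frac{119}{6} - \frac{7}{26} = - \frac{784}{39}$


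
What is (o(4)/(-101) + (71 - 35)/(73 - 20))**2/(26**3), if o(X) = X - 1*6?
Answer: 3500641/125908351946 ≈ 2.7803e-5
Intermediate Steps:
o(X) = -6 + X (o(X) = X - 6 = -6 + X)
(o(4)/(-101) + (71 - 35)/(73 - 20))**2/(26**3) = ((-6 + 4)/(-101) + (71 - 35)/(73 - 20))**2/(26**3) = (-2*(-1/101) + 36/53)**2/17576 = (2/101 + 36*(1/53))**2*(1/17576) = (2/101 + 36/53)**2*(1/17576) = (3742/5353)**2*(1/17576) = (14002564/28654609)*(1/17576) = 3500641/125908351946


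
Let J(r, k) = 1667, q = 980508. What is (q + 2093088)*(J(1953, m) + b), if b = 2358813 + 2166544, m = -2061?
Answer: 13914242858304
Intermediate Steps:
b = 4525357
(q + 2093088)*(J(1953, m) + b) = (980508 + 2093088)*(1667 + 4525357) = 3073596*4527024 = 13914242858304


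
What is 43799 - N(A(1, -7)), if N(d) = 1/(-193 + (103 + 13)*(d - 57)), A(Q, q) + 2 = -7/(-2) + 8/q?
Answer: 2073663662/47345 ≈ 43799.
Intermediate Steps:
A(Q, q) = 3/2 + 8/q (A(Q, q) = -2 + (-7/(-2) + 8/q) = -2 + (-7*(-1/2) + 8/q) = -2 + (7/2 + 8/q) = 3/2 + 8/q)
N(d) = 1/(-6805 + 116*d) (N(d) = 1/(-193 + 116*(-57 + d)) = 1/(-193 + (-6612 + 116*d)) = 1/(-6805 + 116*d))
43799 - N(A(1, -7)) = 43799 - 1/(-6805 + 116*(3/2 + 8/(-7))) = 43799 - 1/(-6805 + 116*(3/2 + 8*(-1/7))) = 43799 - 1/(-6805 + 116*(3/2 - 8/7)) = 43799 - 1/(-6805 + 116*(5/14)) = 43799 - 1/(-6805 + 290/7) = 43799 - 1/(-47345/7) = 43799 - 1*(-7/47345) = 43799 + 7/47345 = 2073663662/47345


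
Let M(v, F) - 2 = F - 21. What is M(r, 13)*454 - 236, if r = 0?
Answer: -2960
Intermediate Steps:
M(v, F) = -19 + F (M(v, F) = 2 + (F - 21) = 2 + (-21 + F) = -19 + F)
M(r, 13)*454 - 236 = (-19 + 13)*454 - 236 = -6*454 - 236 = -2724 - 236 = -2960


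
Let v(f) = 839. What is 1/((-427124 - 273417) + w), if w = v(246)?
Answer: -1/699702 ≈ -1.4292e-6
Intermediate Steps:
w = 839
1/((-427124 - 273417) + w) = 1/((-427124 - 273417) + 839) = 1/(-700541 + 839) = 1/(-699702) = -1/699702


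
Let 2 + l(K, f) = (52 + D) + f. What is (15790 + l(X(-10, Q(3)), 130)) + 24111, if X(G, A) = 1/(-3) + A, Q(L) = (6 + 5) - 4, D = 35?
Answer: 40116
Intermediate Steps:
Q(L) = 7 (Q(L) = 11 - 4 = 7)
X(G, A) = -⅓ + A (X(G, A) = -⅓*1 + A = -⅓ + A)
l(K, f) = 85 + f (l(K, f) = -2 + ((52 + 35) + f) = -2 + (87 + f) = 85 + f)
(15790 + l(X(-10, Q(3)), 130)) + 24111 = (15790 + (85 + 130)) + 24111 = (15790 + 215) + 24111 = 16005 + 24111 = 40116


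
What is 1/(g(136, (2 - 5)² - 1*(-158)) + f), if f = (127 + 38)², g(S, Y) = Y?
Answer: 1/27392 ≈ 3.6507e-5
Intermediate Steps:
f = 27225 (f = 165² = 27225)
1/(g(136, (2 - 5)² - 1*(-158)) + f) = 1/(((2 - 5)² - 1*(-158)) + 27225) = 1/(((-3)² + 158) + 27225) = 1/((9 + 158) + 27225) = 1/(167 + 27225) = 1/27392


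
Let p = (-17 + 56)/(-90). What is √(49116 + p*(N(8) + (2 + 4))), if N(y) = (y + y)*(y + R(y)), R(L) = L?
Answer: √11025555/15 ≈ 221.36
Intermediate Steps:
N(y) = 4*y² (N(y) = (y + y)*(y + y) = (2*y)*(2*y) = 4*y²)
p = -13/30 (p = 39*(-1/90) = -13/30 ≈ -0.43333)
√(49116 + p*(N(8) + (2 + 4))) = √(49116 - 13*(4*8² + (2 + 4))/30) = √(49116 - 13*(4*64 + 6)/30) = √(49116 - 13*(256 + 6)/30) = √(49116 - 13/30*262) = √(49116 - 1703/15) = √(735037/15) = √11025555/15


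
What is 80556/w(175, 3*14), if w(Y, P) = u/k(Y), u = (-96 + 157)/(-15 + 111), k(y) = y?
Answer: 1353340800/61 ≈ 2.2186e+7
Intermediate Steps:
u = 61/96 ≈ 0.63542
w(Y, P) = 61/(96*Y)
80556/w(175, 3*14) = 80556/(((61/96)/175)) = 80556/(((61/96)*(1/175))) = 80556/(61/16800) = 80556*(16800/61) = 1353340800/61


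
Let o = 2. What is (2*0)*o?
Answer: 0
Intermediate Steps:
(2*0)*o = (2*0)*2 = 0*2 = 0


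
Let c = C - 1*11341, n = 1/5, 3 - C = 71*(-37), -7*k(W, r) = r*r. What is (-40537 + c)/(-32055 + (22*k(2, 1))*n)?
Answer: 1723680/1121947 ≈ 1.5363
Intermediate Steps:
k(W, r) = -r²/7 (k(W, r) = -r*r/7 = -r²/7)
C = 2630 (C = 3 - 71*(-37) = 3 - 1*(-2627) = 3 + 2627 = 2630)
n = ⅕ ≈ 0.20000
c = -8711 (c = 2630 - 1*11341 = 2630 - 11341 = -8711)
(-40537 + c)/(-32055 + (22*k(2, 1))*n) = (-40537 - 8711)/(-32055 + (22*(-⅐*1²))*(⅕)) = -49248/(-32055 + (22*(-⅐*1))*(⅕)) = -49248/(-32055 + (22*(-⅐))*(⅕)) = -49248/(-32055 - 22/7*⅕) = -49248/(-32055 - 22/35) = -49248/(-1121947/35) = -49248*(-35/1121947) = 1723680/1121947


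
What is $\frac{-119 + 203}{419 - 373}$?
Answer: $\frac{42}{23} \approx 1.8261$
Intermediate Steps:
$\frac{-119 + 203}{419 - 373} = \frac{84}{46} = 84 \cdot \frac{1}{46} = \frac{42}{23}$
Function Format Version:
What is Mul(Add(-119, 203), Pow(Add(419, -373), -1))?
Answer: Rational(42, 23) ≈ 1.8261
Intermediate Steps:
Mul(Add(-119, 203), Pow(Add(419, -373), -1)) = Mul(84, Pow(46, -1)) = Mul(84, Rational(1, 46)) = Rational(42, 23)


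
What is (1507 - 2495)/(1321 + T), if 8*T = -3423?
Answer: -7904/7145 ≈ -1.1062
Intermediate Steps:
T = -3423/8 (T = (1/8)*(-3423) = -3423/8 ≈ -427.88)
(1507 - 2495)/(1321 + T) = (1507 - 2495)/(1321 - 3423/8) = -988/7145/8 = -988*8/7145 = -7904/7145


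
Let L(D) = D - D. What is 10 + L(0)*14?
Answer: 10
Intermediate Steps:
L(D) = 0
10 + L(0)*14 = 10 + 0*14 = 10 + 0 = 10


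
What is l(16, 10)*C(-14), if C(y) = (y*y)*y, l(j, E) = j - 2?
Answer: -38416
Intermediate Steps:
l(j, E) = -2 + j
C(y) = y**3 (C(y) = y**2*y = y**3)
l(16, 10)*C(-14) = (-2 + 16)*(-14)**3 = 14*(-2744) = -38416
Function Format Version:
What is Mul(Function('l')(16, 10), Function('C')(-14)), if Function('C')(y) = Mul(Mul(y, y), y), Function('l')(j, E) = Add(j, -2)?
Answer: -38416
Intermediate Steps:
Function('l')(j, E) = Add(-2, j)
Function('C')(y) = Pow(y, 3) (Function('C')(y) = Mul(Pow(y, 2), y) = Pow(y, 3))
Mul(Function('l')(16, 10), Function('C')(-14)) = Mul(Add(-2, 16), Pow(-14, 3)) = Mul(14, -2744) = -38416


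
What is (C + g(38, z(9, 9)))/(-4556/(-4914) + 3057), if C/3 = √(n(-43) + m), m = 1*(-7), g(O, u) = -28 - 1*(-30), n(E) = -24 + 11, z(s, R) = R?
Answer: 4914/7513327 + 14742*I*√5/7513327 ≈ 0.00065404 + 0.0043874*I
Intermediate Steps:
n(E) = -13
g(O, u) = 2 (g(O, u) = -28 + 30 = 2)
m = -7
C = 6*I*√5 (C = 3*√(-13 - 7) = 3*√(-20) = 3*(2*I*√5) = 6*I*√5 ≈ 13.416*I)
(C + g(38, z(9, 9)))/(-4556/(-4914) + 3057) = (6*I*√5 + 2)/(-4556/(-4914) + 3057) = (2 + 6*I*√5)/(-4556*(-1/4914) + 3057) = (2 + 6*I*√5)/(2278/2457 + 3057) = (2 + 6*I*√5)/(7513327/2457) = (2 + 6*I*√5)*(2457/7513327) = 4914/7513327 + 14742*I*√5/7513327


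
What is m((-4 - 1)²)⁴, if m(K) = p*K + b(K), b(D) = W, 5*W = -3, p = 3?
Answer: 19150131456/625 ≈ 3.0640e+7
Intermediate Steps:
W = -⅗ (W = (⅕)*(-3) = -⅗ ≈ -0.60000)
b(D) = -⅗
m(K) = -⅗ + 3*K (m(K) = 3*K - ⅗ = -⅗ + 3*K)
m((-4 - 1)²)⁴ = (-⅗ + 3*(-4 - 1)²)⁴ = (-⅗ + 3*(-5)²)⁴ = (-⅗ + 3*25)⁴ = (-⅗ + 75)⁴ = (372/5)⁴ = 19150131456/625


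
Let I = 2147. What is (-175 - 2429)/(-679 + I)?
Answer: -651/367 ≈ -1.7738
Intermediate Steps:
(-175 - 2429)/(-679 + I) = (-175 - 2429)/(-679 + 2147) = -2604/1468 = -2604*1/1468 = -651/367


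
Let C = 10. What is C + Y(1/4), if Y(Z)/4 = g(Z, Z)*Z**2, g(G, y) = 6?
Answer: 23/2 ≈ 11.500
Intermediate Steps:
Y(Z) = 24*Z**2 (Y(Z) = 4*(6*Z**2) = 24*Z**2)
C + Y(1/4) = 10 + 24*(1/4)**2 = 10 + 24*(1/16) = 10 + 3/2 = 23/2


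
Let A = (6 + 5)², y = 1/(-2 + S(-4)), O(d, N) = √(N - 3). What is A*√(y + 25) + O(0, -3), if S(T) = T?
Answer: 121*√894/6 + I*√6 ≈ 602.98 + 2.4495*I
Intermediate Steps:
O(d, N) = √(-3 + N)
y = -⅙ (y = 1/(-2 - 4) = 1/(-6) = -⅙ ≈ -0.16667)
A = 121 (A = 11² = 121)
A*√(y + 25) + O(0, -3) = 121*√(-⅙ + 25) + √(-3 - 3) = 121*√(149/6) + √(-6) = 121*(√894/6) + I*√6 = 121*√894/6 + I*√6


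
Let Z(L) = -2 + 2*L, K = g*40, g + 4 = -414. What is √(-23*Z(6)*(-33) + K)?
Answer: I*√9130 ≈ 95.551*I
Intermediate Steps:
g = -418 (g = -4 - 414 = -418)
K = -16720 (K = -418*40 = -16720)
√(-23*Z(6)*(-33) + K) = √(-23*(-2 + 2*6)*(-33) - 16720) = √(-23*(-2 + 12)*(-33) - 16720) = √(-23*10*(-33) - 16720) = √(-230*(-33) - 16720) = √(7590 - 16720) = √(-9130) = I*√9130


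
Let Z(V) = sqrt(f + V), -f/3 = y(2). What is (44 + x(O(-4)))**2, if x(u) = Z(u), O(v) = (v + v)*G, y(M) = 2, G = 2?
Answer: (44 + I*sqrt(22))**2 ≈ 1914.0 + 412.76*I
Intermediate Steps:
f = -6 (f = -3*2 = -6)
O(v) = 4*v (O(v) = (v + v)*2 = (2*v)*2 = 4*v)
Z(V) = sqrt(-6 + V)
x(u) = sqrt(-6 + u)
(44 + x(O(-4)))**2 = (44 + sqrt(-6 + 4*(-4)))**2 = (44 + sqrt(-6 - 16))**2 = (44 + sqrt(-22))**2 = (44 + I*sqrt(22))**2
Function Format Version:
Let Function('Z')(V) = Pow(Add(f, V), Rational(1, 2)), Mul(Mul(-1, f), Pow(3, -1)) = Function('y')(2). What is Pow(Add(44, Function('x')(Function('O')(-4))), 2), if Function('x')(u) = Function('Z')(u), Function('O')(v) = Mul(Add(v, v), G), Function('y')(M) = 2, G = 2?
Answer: Pow(Add(44, Mul(I, Pow(22, Rational(1, 2)))), 2) ≈ Add(1914.0, Mul(412.76, I))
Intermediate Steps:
f = -6 (f = Mul(-3, 2) = -6)
Function('O')(v) = Mul(4, v) (Function('O')(v) = Mul(Add(v, v), 2) = Mul(Mul(2, v), 2) = Mul(4, v))
Function('Z')(V) = Pow(Add(-6, V), Rational(1, 2))
Function('x')(u) = Pow(Add(-6, u), Rational(1, 2))
Pow(Add(44, Function('x')(Function('O')(-4))), 2) = Pow(Add(44, Pow(Add(-6, Mul(4, -4)), Rational(1, 2))), 2) = Pow(Add(44, Pow(Add(-6, -16), Rational(1, 2))), 2) = Pow(Add(44, Pow(-22, Rational(1, 2))), 2) = Pow(Add(44, Mul(I, Pow(22, Rational(1, 2)))), 2)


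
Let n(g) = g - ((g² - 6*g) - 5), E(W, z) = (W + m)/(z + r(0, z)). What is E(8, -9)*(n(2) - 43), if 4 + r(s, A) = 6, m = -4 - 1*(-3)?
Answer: 28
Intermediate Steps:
m = -1 (m = -4 + 3 = -1)
r(s, A) = 2 (r(s, A) = -4 + 6 = 2)
E(W, z) = (-1 + W)/(2 + z) (E(W, z) = (W - 1)/(z + 2) = (-1 + W)/(2 + z))
n(g) = 5 - g² + 7*g (n(g) = g - (-5 + g² - 6*g) = g + (5 - g² + 6*g) = 5 - g² + 7*g)
E(8, -9)*(n(2) - 43) = ((-1 + 8)/(2 - 9))*((5 - 1*2² + 7*2) - 43) = (7/(-7))*((5 - 1*4 + 14) - 43) = (-⅐*7)*((5 - 4 + 14) - 43) = -(15 - 43) = -1*(-28) = 28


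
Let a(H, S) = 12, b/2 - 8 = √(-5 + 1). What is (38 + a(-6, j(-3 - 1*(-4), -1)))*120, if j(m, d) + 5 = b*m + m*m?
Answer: 6000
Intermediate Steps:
b = 16 + 4*I (b = 16 + 2*√(-5 + 1) = 16 + 2*√(-4) = 16 + 2*(2*I) = 16 + 4*I ≈ 16.0 + 4.0*I)
j(m, d) = -5 + m² + m*(16 + 4*I) (j(m, d) = -5 + ((16 + 4*I)*m + m*m) = -5 + (m*(16 + 4*I) + m²) = -5 + (m² + m*(16 + 4*I)) = -5 + m² + m*(16 + 4*I))
(38 + a(-6, j(-3 - 1*(-4), -1)))*120 = (38 + 12)*120 = 50*120 = 6000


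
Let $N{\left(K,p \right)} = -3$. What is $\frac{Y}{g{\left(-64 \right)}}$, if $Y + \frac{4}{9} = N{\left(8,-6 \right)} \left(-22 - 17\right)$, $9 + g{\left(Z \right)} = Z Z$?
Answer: $\frac{1049}{36783} \approx 0.028519$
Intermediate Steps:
$g{\left(Z \right)} = -9 + Z^{2}$ ($g{\left(Z \right)} = -9 + Z Z = -9 + Z^{2}$)
$Y = \frac{1049}{9}$ ($Y = - \frac{4}{9} - 3 \left(-22 - 17\right) = - \frac{4}{9} - -117 = - \frac{4}{9} + 117 = \frac{1049}{9} \approx 116.56$)
$\frac{Y}{g{\left(-64 \right)}} = \frac{1049}{9 \left(-9 + \left(-64\right)^{2}\right)} = \frac{1049}{9 \left(-9 + 4096\right)} = \frac{1049}{9 \cdot 4087} = \frac{1049}{9} \cdot \frac{1}{4087} = \frac{1049}{36783}$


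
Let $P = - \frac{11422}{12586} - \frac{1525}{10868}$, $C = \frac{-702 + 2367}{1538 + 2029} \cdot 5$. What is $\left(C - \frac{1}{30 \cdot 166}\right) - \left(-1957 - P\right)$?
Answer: $\frac{3418272344071727}{1745543089290} \approx 1958.3$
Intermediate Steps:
$C = \frac{2775}{1189}$ ($C = \frac{1665}{3567} \cdot 5 = 1665 \cdot \frac{1}{3567} \cdot 5 = \frac{555}{1189} \cdot 5 = \frac{2775}{1189} \approx 2.3339$)
$P = - \frac{71663973}{68392324}$ ($P = \left(-11422\right) \frac{1}{12586} - \frac{1525}{10868} = - \frac{5711}{6293} - \frac{1525}{10868} = - \frac{71663973}{68392324} \approx -1.0478$)
$\left(C - \frac{1}{30 \cdot 166}\right) - \left(-1957 - P\right) = \left(\frac{2775}{1189} - \frac{1}{30 \cdot 166}\right) - \left(-1957 - - \frac{71663973}{68392324}\right) = \left(\frac{2775}{1189} - \frac{1}{4980}\right) - \left(-1957 + \frac{71663973}{68392324}\right) = \left(\frac{2775}{1189} - \frac{1}{4980}\right) - - \frac{133772114095}{68392324} = \left(\frac{2775}{1189} - \frac{1}{4980}\right) + \frac{133772114095}{68392324} = \frac{13818311}{5921220} + \frac{133772114095}{68392324} = \frac{3418272344071727}{1745543089290}$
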